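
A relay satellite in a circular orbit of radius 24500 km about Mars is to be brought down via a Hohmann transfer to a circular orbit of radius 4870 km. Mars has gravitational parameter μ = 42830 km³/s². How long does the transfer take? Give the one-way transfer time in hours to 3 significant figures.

Semi-major axis of the transfer orbit: a_t = (24500 + 4870)/2 = 14685 km.
Half the transfer-orbit period gives t = π√(a_t³/μ) = 27010 s.
Converting: 27010 s ÷ 3600 s/hour = 7.50 hours.

t = 7.50 hours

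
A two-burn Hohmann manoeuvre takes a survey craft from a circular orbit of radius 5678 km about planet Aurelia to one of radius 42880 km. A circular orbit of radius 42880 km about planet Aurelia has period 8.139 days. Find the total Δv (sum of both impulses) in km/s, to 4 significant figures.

From Kepler's third law T² = 4π²r³/μ at r = 42880 km, T = 8.139 days = 8.139 × 86400 s = 7.032096×10^5 s: μ = 4π²r³/T² = 6294.40 km³/s².
The Hohmann ellipse has a_t = (r₁ + r₂)/2 = 24279 km.
Circular speed at r₁: v₁ = √(μ/r₁) = √(6294.40/5678) = 1.05288 km/s.
Transfer-orbit speed at r₁ (v² = μ(2/r − 1/a)): v_p = √[μ(2/r₁ − 1/a_t)] = 1.39924 km/s.
First burn Δv₁ = |v_p − v₁| = 0.34636 km/s.
At r₂, v₂ = √(μ/r₂) = 0.38313 km/s.
Transfer-orbit speed at r₂: v_a = √[μ(2/r₂ − 1/a_t)] = 0.18528 km/s.
Second burn Δv₂ = |v₂ − v_a| = 0.19785 km/s.
Total Δv = Δv₁ + Δv₂ = 0.5442 km/s.

Δv = 0.5442 km/s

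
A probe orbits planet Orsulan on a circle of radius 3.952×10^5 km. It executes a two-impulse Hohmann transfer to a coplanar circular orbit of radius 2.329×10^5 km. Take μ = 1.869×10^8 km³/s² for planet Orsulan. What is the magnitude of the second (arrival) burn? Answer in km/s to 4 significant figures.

Δv₂ = 3.450 km/s

Semi-major axis of the transfer orbit: a_t = (3.952×10^5 + 2.329×10^5)/2 = 3.1405×10^5 km.
On the circular orbit at r = 2.329×10^5 km, v_c = √(μ/r) = 28.33 km/s.
Transfer-orbit speed at the same r (vis-viva, a = a_t): v_t = √[μ(2/r − 1/a_t)] = 31.78 km/s.
Δv₂ = |v_t − v_c| = |31.78 − 28.33| = 3.450 km/s.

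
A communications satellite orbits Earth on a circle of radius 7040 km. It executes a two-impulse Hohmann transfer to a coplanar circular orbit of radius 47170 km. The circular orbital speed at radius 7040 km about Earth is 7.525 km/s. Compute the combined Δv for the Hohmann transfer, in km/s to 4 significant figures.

Δv = 3.827 km/s

From the circular-orbit relation v² = μ/r at r = 7040 km: μ = v²r = (7.525)² × 7040 = 3.98644×10^5 km³/s².
The Hohmann ellipse has a_t = (r₁ + r₂)/2 = 27105 km.
Circular speed at r₁: v₁ = √(μ/r₁) = √(3.98644×10^5/7040) = 7.5250 km/s.
On the transfer ellipse at r₁, vis-viva equation gives v_p = √[μ(2/r₁ − 1/a_t)] = 9.9269 km/s.
First burn Δv₁ = |v_p − v₁| = 2.4019 km/s.
At r₂, v₂ = √(μ/r₂) = 2.9071 km/s.
Transfer-orbit speed at r₂: v_a = √[μ(2/r₂ − 1/a_t)] = 1.4816 km/s.
Second burn Δv₂ = |v₂ − v_a| = 1.4255 km/s.
Total Δv = Δv₁ + Δv₂ = 3.827 km/s.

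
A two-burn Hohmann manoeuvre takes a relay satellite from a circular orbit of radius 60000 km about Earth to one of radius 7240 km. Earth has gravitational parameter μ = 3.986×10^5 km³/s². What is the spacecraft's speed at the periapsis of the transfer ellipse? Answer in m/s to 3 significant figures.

Transfer-ellipse semi-major axis a_t = (r₁ + r₂)/2 = (60000 + 7240)/2 = 33620 km.
At periapsis, r = 7240 km.
Vis-viva: v = √[μ(2/r − 1/a_t)] = √[3.986×10^5 × (2/7240 − 1/33620)] = 9.912 km/s.

v = 9910 m/s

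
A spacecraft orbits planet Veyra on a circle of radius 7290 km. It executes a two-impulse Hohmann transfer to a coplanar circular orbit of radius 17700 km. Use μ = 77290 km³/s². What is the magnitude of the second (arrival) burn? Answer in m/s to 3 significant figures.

Δv₂ = 494 m/s

Semi-major axis of the transfer orbit: a_t = (7290 + 17700)/2 = 12495 km.
On the circular orbit at r = 17700 km, v_c = √(μ/r) = 2.08966 km/s.
Vis-viva on the transfer ellipse at r = 17700 km gives v_t = √[μ(2/r − 1/a_t)] = 1.59614 km/s.
Δv₂ = |v_t − v_c| = |1.59614 − 2.08966| = 0.4935 km/s.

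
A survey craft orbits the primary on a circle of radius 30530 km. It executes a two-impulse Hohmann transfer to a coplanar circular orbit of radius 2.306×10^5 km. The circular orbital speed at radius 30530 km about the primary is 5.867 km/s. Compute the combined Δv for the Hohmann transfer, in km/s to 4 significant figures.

From the circular-orbit relation v² = μ/r at r = 30530 km: μ = v²r = (5.867)² × 30530 = 1.05089×10^6 km³/s².
The Hohmann ellipse has a_t = (r₁ + r₂)/2 = 1.30565×10^5 km.
At r₁ the circular-orbit speed is v₁ = √(μ/r₁) = 5.8670 km/s.
On the transfer ellipse at r₁, v² = μ(2/r − 1/a) gives v_p = √[μ(2/r₁ − 1/a_t)] = 7.7971 km/s.
First burn Δv₁ = |v_p − v₁| = 1.9301 km/s.
Circular speed at r₂: v₂ = √(μ/r₂) = 2.1348 km/s.
Transfer-orbit speed at r₂: v_a = √[μ(2/r₂ − 1/a_t)] = 1.0323 km/s.
Second burn Δv₂ = |v₂ − v_a| = 1.1025 km/s.
Δv = Δv₁ + Δv₂ = 1.9301 + 1.1025 = 3.033 km/s.

Δv = 3.033 km/s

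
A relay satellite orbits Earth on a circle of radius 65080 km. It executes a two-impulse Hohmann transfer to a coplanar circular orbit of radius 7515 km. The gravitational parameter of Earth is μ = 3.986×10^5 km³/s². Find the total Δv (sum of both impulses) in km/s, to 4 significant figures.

The Hohmann ellipse has a_t = (r₁ + r₂)/2 = 36297.5 km.
Circular speed at r₁: v₁ = √(μ/r₁) = √(3.986×10^5/65080) = 2.475 km/s.
Transfer-orbit speed at r₁ (vis-viva): v_a = √[μ(2/r₁ − 1/a_t)] = 1.126 km/s.
First burn Δv₁ = |v_a − v₁| = 1.349 km/s.
Circular speed at r₂: v₂ = √(μ/r₂) = 7.283 km/s.
Transfer-orbit speed at r₂: v_p = √[μ(2/r₂ − 1/a_t)] = 9.752 km/s.
Second burn Δv₂ = |v₂ − v_p| = 2.469 km/s.
Δv = Δv₁ + Δv₂ = 1.349 + 2.469 = 3.818 km/s.

Δv = 3.818 km/s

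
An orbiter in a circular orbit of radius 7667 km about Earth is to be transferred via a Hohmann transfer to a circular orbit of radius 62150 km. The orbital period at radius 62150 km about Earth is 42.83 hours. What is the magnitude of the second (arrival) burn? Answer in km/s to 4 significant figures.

Δv₂ = 1.346 km/s

From Kepler's third law T² = 4π²r³/μ at r = 62150 km, T = 42.83 hours = 42.83 × 3600 s = 1.54188×10^5 s: μ = 4π²r³/T² = 3.98641×10^5 km³/s².
Transfer-ellipse semi-major axis a_t = (r₁ + r₂)/2 = (7667 + 62150)/2 = 34908.5 km.
On the circular orbit at r = 62150 km, v_c = √(μ/r) = 2.533 km/s.
Transfer-orbit speed at the same r (vis-viva, a = a_t): v_t = √[μ(2/r − 1/a_t)] = 1.187 km/s.
Δv₂ = |v_t − v_c| = |1.187 − 2.533| = 1.346 km/s.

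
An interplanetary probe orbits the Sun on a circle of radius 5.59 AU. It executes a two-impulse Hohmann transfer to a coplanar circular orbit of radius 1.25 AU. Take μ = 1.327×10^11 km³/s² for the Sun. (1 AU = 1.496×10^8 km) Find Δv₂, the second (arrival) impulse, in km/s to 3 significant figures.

Δv₂ = 7.42 km/s

In km: r₁ = 5.59 × 1.496×10^8 = 8.36264×10^8 km; r₂ = 1.25 × 1.496×10^8 = 1.870×10^8 km.
Transfer-ellipse semi-major axis a_t = (r₁ + r₂)/2 = (8.36264×10^8 + 1.870×10^8)/2 = 5.11632×10^8 km.
Circular speed at r = 1.870×10^8 km: v_c = √(μ/r) = 26.639 km/s.
Vis-viva on the transfer ellipse at r = 1.870×10^8 km gives v_t = √[μ(2/r − 1/a_t)] = 34.057 km/s.
Δv₂ = |v_t − v_c| = |34.057 − 26.639| = 7.418 km/s.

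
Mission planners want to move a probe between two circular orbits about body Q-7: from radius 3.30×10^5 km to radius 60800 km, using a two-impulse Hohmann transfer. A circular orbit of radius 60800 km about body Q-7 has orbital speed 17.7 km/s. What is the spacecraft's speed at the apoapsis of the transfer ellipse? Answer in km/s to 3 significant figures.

v = 4.24 km/s

From the circular-orbit relation v² = μ/r at r = 60800 km: μ = v²r = (17.7)² × 60800 = 1.90480×10^7 km³/s².
The Hohmann ellipse has a_t = (r₁ + r₂)/2 = 1.954×10^5 km.
The apoapsis of the transfer ellipse is at r = 3.300×10^5 km.
From the vis-viva equation, v = √[μ(2/r − 1/a_t)] = 4.238 km/s.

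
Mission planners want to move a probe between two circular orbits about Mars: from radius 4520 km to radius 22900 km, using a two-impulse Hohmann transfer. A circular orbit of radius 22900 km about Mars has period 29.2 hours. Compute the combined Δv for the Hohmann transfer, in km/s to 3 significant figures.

Δv = 1.48 km/s

From Kepler's third law T² = 4π²r³/μ at r = 22900 km, T = 29.2 hours = 29.2 × 3600 s = 1.0512×10^5 s: μ = 4π²r³/T² = 42903.8 km³/s².
Semi-major axis of the transfer orbit: a_t = (4520 + 22900)/2 = 13710 km.
At r₁ the circular-orbit speed is v₁ = √(μ/r₁) = 3.0809 km/s.
On the transfer ellipse at r₁, v² = μ(2/r − 1/a) gives v_p = √[μ(2/r₁ − 1/a_t)] = 3.9818 km/s.
First burn Δv₁ = |v_p − v₁| = 0.9009 km/s.
At r₂, v₂ = √(μ/r₂) = 1.36877 km/s.
Transfer-orbit speed at r₂: v_a = √[μ(2/r₂ − 1/a_t)] = 0.785924 km/s.
Second burn Δv₂ = |v₂ − v_a| = 0.5828 km/s.
Total Δv = Δv₁ + Δv₂ = 1.484 km/s.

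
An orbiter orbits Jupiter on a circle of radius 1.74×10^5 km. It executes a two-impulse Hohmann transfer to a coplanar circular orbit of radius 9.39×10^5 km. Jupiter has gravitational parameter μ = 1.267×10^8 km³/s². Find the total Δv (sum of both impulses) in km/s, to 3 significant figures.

The Hohmann ellipse has a_t = (r₁ + r₂)/2 = 5.565×10^5 km.
Circular speed at r₁: v₁ = √(μ/r₁) = √(1.267×10^8/1.740×10^5) = 26.984 km/s.
On the transfer ellipse at r₁, vis-viva gives v_p = √[μ(2/r₁ − 1/a_t)] = 35.052 km/s.
First burn Δv₁ = |v_p − v₁| = 8.068 km/s.
Circular speed at r₂: v₂ = √(μ/r₂) = 11.616 km/s.
Transfer-orbit speed at r₂: v_a = √[μ(2/r₂ − 1/a_t)] = 6.4953 km/s.
Second burn Δv₂ = |v₂ − v_a| = 5.121 km/s.
Δv = Δv₁ + Δv₂ = 8.068 + 5.121 = 13.19 km/s.

Δv = 13.2 km/s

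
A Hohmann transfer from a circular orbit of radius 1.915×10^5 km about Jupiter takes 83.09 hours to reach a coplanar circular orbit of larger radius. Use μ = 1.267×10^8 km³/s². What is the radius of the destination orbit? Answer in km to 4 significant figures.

r₂ = 1.903×10^6 km

Transfer time t = 83.09 hours = 2.99124×10^5 s, and t = π√(a_t³/μ).
So a_t = (μ t²/π²)^(1/3) = (1.267×10^8 × (2.99124×10^5)² / π²)^(1/3) = 1.0473×10^6 km.
Since a_t = (r₁ + r₂)/2, r₂ = 2a_t − r₁ = 2×1.0473×10^6 − 1.915×10^5 = 1.9031×10^6 km.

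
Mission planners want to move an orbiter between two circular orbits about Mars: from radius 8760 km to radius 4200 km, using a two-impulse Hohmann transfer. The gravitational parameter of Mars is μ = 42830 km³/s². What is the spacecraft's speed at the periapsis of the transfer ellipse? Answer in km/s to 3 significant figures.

v = 3.71 km/s

Semi-major axis of the transfer orbit: a_t = (8760 + 4200)/2 = 6480 km.
The periapsis of the transfer ellipse is at r = 4200 km.
Vis-viva: v = √[μ(2/r − 1/a_t)] = √[42830 × (2/4200 − 1/6480)] = 3.713 km/s.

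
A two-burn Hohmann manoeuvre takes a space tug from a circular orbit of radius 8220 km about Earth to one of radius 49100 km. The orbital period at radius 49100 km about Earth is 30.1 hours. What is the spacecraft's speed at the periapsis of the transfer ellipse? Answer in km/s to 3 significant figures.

v = 9.11 km/s

From Kepler's third law T² = 4π²r³/μ at r = 49100 km, T = 30.1 hours = 30.1 × 3600 s = 1.0836×10^5 s: μ = 4π²r³/T² = 3.97985×10^5 km³/s².
The Hohmann ellipse has a_t = (r₁ + r₂)/2 = 28660 km.
The periapsis of the transfer ellipse is at r = 8220 km.
Vis-viva: v = √[μ(2/r − 1/a_t)] = √[3.97985×10^5 × (2/8220 − 1/28660)] = 9.108 km/s.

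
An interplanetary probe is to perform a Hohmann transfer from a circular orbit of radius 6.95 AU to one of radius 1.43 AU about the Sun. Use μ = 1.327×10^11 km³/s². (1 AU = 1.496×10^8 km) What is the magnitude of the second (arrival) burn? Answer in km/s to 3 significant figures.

Δv₂ = 7.17 km/s

In km: r₁ = 6.95 × 1.496×10^8 = 1.03972×10^9 km; r₂ = 1.43 × 1.496×10^8 = 2.13928×10^8 km.
Transfer-ellipse semi-major axis a_t = (r₁ + r₂)/2 = (1.03972×10^9 + 2.13928×10^8)/2 = 6.26824×10^8 km.
On the circular orbit at r = 2.13928×10^8 km, v_c = √(μ/r) = 24.906 km/s.
Transfer-orbit speed at the same r (vis-viva, a = a_t): v_t = √[μ(2/r − 1/a_t)] = 32.077 km/s.
Δv₂ = |v_t − v_c| = |32.077 − 24.906| = 7.171 km/s.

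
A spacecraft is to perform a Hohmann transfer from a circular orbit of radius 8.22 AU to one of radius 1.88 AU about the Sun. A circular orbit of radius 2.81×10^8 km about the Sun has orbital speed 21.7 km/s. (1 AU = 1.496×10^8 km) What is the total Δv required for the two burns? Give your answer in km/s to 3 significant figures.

Δv = 10.0 km/s

From the circular-orbit relation v² = μ/r at r = 2.81×10^8 km: μ = v²r = (21.7)² × 2.81×10^8 = 1.32320×10^11 km³/s².
In km: r₁ = 8.22 × 1.496×10^8 = 1.229712×10^9 km; r₂ = 1.88 × 1.496×10^8 = 2.81248×10^8 km.
Transfer-ellipse semi-major axis a_t = (r₁ + r₂)/2 = (1.229712×10^9 + 2.81248×10^8)/2 = 7.5548×10^8 km.
Circular speed at r₁: v₁ = √(μ/r₁) = √(1.32320×10^11/1.229712×10^9) = 10.373 km/s.
Transfer-orbit speed at r₁ (v² = μ(2/r − 1/a)): v_a = √[μ(2/r₁ − 1/a_t)] = 6.3291 km/s.
First burn Δv₁ = |v_a − v₁| = 4.044 km/s.
At r₂, v₂ = √(μ/r₂) = 21.690 km/s.
Transfer-orbit speed at r₂: v_p = √[μ(2/r₂ − 1/a_t)] = 27.673 km/s.
Second burn Δv₂ = |v₂ − v_p| = 5.983 km/s.
Δv = Δv₁ + Δv₂ = 4.044 + 5.983 = 10.03 km/s.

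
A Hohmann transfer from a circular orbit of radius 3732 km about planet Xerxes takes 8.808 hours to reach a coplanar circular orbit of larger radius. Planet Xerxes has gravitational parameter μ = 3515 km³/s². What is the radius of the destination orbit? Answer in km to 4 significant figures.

Transfer time t = 8.808 hours = 31708.8 s, and t = π√(a_t³/μ).
So a_t = (μ t²/π²)^(1/3) = (3515 × (31708.8)² / π²)^(1/3) = 7101.1 km.
Since a_t = (r₁ + r₂)/2, r₂ = 2a_t − r₁ = 2×7101.1 − 3732 = 10470.2 km.

r₂ = 10470 km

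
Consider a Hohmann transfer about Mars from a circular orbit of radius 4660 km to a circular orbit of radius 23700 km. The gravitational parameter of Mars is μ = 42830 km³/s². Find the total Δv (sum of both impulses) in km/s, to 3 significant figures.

Semi-major axis of the transfer orbit: a_t = (4660 + 23700)/2 = 14180 km.
At r₁ the circular-orbit speed is v₁ = √(μ/r₁) = 3.0317 km/s.
Transfer-orbit speed at r₁ (v² = μ(2/r − 1/a)): v_p = √[μ(2/r₁ − 1/a_t)] = 3.9194 km/s.
First burn Δv₁ = |v_p − v₁| = 0.8877 km/s.
At r₂, v₂ = √(μ/r₂) = 1.34431 km/s.
Transfer-orbit speed at r₂: v_a = √[μ(2/r₂ − 1/a_t)] = 0.770646 km/s.
Second burn Δv₂ = |v₂ − v_a| = 0.5737 km/s.
Total Δv = Δv₁ + Δv₂ = 1.461 km/s.

Δv = 1.46 km/s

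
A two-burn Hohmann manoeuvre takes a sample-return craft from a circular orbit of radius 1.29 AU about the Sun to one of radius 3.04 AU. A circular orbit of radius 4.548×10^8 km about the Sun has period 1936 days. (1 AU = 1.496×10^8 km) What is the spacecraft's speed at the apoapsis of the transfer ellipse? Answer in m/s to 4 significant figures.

v = 13190 m/s

From Kepler's third law T² = 4π²r³/μ at r = 4.548×10^8 km, T = 1936 days = 1936 × 86400 s = 1.672704×10^8 s: μ = 4π²r³/T² = 1.32734×10^11 km³/s².
In km: r₁ = 1.29 × 1.496×10^8 = 1.92984×10^8 km; r₂ = 3.04 × 1.496×10^8 = 4.54784×10^8 km.
Transfer-ellipse semi-major axis a_t = (r₁ + r₂)/2 = (1.92984×10^8 + 4.54784×10^8)/2 = 3.23884×10^8 km.
At apoapsis, r = 4.54784×10^8 km.
From the vis-viva equation, v = √[μ(2/r − 1/a_t)] = 13.19 km/s.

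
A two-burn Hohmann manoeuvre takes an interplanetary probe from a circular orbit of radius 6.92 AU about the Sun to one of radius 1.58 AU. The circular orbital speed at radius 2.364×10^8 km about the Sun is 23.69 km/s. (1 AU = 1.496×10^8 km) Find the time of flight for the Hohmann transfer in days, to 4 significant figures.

From the circular-orbit relation v² = μ/r at r = 2.364×10^8 km: μ = v²r = (23.69)² × 2.364×10^8 = 1.32671×10^11 km³/s².
In km: r₁ = 6.92 × 1.496×10^8 = 1.035232×10^9 km; r₂ = 1.58 × 1.496×10^8 = 2.36368×10^8 km.
Semi-major axis of the transfer orbit: a_t = (1.035232×10^9 + 2.36368×10^8)/2 = 6.358×10^8 km.
By Kepler's third law the transfer-orbit period is T = 2π√(a_t³/μ), so t = T/2 = 1.3827×10^8 s.
Converting: 1.3827×10^8 s ÷ 86400 s/day = 1600 days.

t = 1600 days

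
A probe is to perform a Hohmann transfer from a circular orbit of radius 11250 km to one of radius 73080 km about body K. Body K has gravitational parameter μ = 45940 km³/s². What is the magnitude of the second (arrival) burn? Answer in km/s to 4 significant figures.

The Hohmann ellipse has a_t = (r₁ + r₂)/2 = 42165 km.
On the circular orbit at r = 73080 km, v_c = √(μ/r) = 0.79286 km/s.
Vis-viva on the transfer ellipse at r = 73080 km gives v_t = √[μ(2/r − 1/a_t)] = 0.40954 km/s.
Δv₂ = |v_t − v_c| = |0.40954 − 0.79286| = 0.3833 km/s.

Δv₂ = 0.3833 km/s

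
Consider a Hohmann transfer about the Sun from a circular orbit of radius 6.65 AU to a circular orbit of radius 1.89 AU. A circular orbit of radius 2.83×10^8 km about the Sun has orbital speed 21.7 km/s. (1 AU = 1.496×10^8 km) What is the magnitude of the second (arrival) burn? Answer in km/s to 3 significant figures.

Δv₂ = 5.38 km/s

From the circular-orbit relation v² = μ/r at r = 2.83×10^8 km: μ = v²r = (21.7)² × 2.83×10^8 = 1.33262×10^11 km³/s².
In km: r₁ = 6.65 × 1.496×10^8 = 9.9484×10^8 km; r₂ = 1.89 × 1.496×10^8 = 2.82744×10^8 km.
Transfer-ellipse semi-major axis a_t = (r₁ + r₂)/2 = (9.9484×10^8 + 2.82744×10^8)/2 = 6.38792×10^8 km.
Circular speed at r = 2.82744×10^8 km: v_c = √(μ/r) = 21.710 km/s.
Transfer-orbit speed at the same r (vis-viva, a = a_t): v_t = √[μ(2/r − 1/a_t)] = 27.093 km/s.
Δv₂ = |v_t − v_c| = |27.093 − 21.710| = 5.383 km/s.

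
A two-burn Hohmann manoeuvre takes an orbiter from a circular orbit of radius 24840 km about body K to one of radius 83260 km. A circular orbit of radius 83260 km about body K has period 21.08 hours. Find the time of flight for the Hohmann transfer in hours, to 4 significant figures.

From Kepler's third law T² = 4π²r³/μ at r = 83260 km, T = 21.08 hours = 21.08 × 3600 s = 75888 s: μ = 4π²r³/T² = 3.95661×10^6 km³/s².
Semi-major axis of the transfer orbit: a_t = (24840 + 83260)/2 = 54050 km.
Half the transfer-orbit period gives t = π√(a_t³/μ) = 19846 s.
Converting: 19846 s ÷ 3600 s/hour = 5.513 hours.

t = 5.513 hours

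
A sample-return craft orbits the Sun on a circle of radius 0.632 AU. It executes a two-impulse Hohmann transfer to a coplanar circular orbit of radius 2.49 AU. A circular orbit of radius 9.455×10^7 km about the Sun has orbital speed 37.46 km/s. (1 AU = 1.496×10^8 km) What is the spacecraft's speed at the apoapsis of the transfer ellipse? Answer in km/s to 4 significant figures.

From the circular-orbit relation v² = μ/r at r = 9.455×10^7 km: μ = v²r = (37.46)² × 9.455×10^7 = 1.32677×10^11 km³/s².
In km: r₁ = 0.632 × 1.496×10^8 = 9.45472×10^7 km; r₂ = 2.49 × 1.496×10^8 = 3.72504×10^8 km.
Transfer-ellipse semi-major axis a_t = (r₁ + r₂)/2 = (9.45472×10^7 + 3.72504×10^8)/2 = 2.335256×10^8 km.
The apoapsis of the transfer ellipse is at r = 3.72504×10^8 km.
From the vis-viva equation, v = √[μ(2/r − 1/a_t)] = 12.01 km/s.

v = 12.01 km/s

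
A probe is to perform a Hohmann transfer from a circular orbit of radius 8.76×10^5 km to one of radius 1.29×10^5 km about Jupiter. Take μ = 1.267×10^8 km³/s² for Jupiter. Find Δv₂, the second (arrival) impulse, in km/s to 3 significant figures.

Δv₂ = 10.0 km/s

Transfer-ellipse semi-major axis a_t = (r₁ + r₂)/2 = (8.760×10^5 + 1.290×10^5)/2 = 5.025×10^5 km.
On the circular orbit at r = 1.290×10^5 km, v_c = √(μ/r) = 31.34 km/s.
Vis-viva on the transfer ellipse at r = 1.290×10^5 km gives v_t = √[μ(2/r − 1/a_t)] = 41.38 km/s.
Δv₂ = |v_t − v_c| = |41.38 − 31.34| = 10.04 km/s.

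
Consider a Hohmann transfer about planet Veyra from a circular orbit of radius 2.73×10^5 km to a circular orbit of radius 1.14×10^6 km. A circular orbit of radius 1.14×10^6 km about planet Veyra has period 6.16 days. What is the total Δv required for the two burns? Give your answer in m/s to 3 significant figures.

From Kepler's third law T² = 4π²r³/μ at r = 1.14×10^6 km, T = 6.16 days = 6.16 × 86400 s = 5.32224×10^5 s: μ = 4π²r³/T² = 2.06484×10^8 km³/s².
Transfer-ellipse semi-major axis a_t = (r₁ + r₂)/2 = (2.730×10^5 + 1.140×10^6)/2 = 7.065×10^5 km.
At r₁ the circular-orbit speed is v₁ = √(μ/r₁) = 27.50182 km/s.
On the transfer ellipse at r₁, vis-viva equation gives v_p = √[μ(2/r₁ − 1/a_t)] = 34.93476 km/s.
First burn Δv₁ = |v_p − v₁| = 7.4329 km/s.
Circular speed at r₂: v₂ = √(μ/r₂) = 13.45830 km/s.
Transfer-orbit speed at r₂: v_a = √[μ(2/r₂ − 1/a_t)] = 8.365955 km/s.
Second burn Δv₂ = |v₂ − v_a| = 5.0923 km/s.
Total Δv = Δv₁ + Δv₂ = 12.53 km/s.

Δv = 12500 m/s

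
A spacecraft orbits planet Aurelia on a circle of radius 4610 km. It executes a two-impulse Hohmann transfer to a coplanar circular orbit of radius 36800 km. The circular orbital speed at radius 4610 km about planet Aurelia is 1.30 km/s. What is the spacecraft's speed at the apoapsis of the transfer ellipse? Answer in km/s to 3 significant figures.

v = 0.217 km/s

From the circular-orbit relation v² = μ/r at r = 4610 km: μ = v²r = (1.30)² × 4610 = 7790.90 km³/s².
The Hohmann ellipse has a_t = (r₁ + r₂)/2 = 20705 km.
The apoapsis of the transfer ellipse is at r = 36800 km.
Applying v² = μ(2/r − 1/a_t): v = 0.2171 km/s.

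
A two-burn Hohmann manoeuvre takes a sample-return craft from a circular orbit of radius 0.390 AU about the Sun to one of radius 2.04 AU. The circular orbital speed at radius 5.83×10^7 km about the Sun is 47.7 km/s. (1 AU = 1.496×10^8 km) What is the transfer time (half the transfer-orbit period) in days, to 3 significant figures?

From the circular-orbit relation v² = μ/r at r = 5.83×10^7 km: μ = v²r = (47.7)² × 5.83×10^7 = 1.32649×10^11 km³/s².
In km: r₁ = 0.390 × 1.496×10^8 = 5.8344×10^7 km; r₂ = 2.04 × 1.496×10^8 = 3.05184×10^8 km.
Transfer-ellipse semi-major axis a_t = (r₁ + r₂)/2 = (5.8344×10^7 + 3.05184×10^8)/2 = 1.81764×10^8 km.
By Kepler's third law the transfer-orbit period is T = 2π√(a_t³/μ), so t = T/2 = 2.114×10^7 s.
Converting: 2.114×10^7 s ÷ 86400 s/day = 245 days.

t = 245 days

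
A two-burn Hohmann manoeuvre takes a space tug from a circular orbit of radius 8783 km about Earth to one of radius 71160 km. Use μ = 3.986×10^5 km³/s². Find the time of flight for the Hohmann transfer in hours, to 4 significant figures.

t = 11.05 hours

Transfer-ellipse semi-major axis a_t = (r₁ + r₂)/2 = (8783 + 71160)/2 = 39971.5 km.
By Kepler's third law the transfer-orbit period is T = 2π√(a_t³/μ), so t = T/2 = 39770 s.
Converting: 39770 s ÷ 3600 s/hour = 11.05 hours.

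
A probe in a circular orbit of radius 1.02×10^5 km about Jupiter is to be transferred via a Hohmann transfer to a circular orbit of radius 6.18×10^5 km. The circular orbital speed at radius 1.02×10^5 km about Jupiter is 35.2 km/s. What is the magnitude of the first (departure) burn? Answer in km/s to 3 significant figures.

Δv₁ = 10.9 km/s

From the circular-orbit relation v² = μ/r at r = 1.02×10^5 km: μ = v²r = (35.2)² × 1.02×10^5 = 1.26382×10^8 km³/s².
The Hohmann ellipse has a_t = (r₁ + r₂)/2 = 3.600×10^5 km.
Circular speed at r = 1.020×10^5 km: v_c = √(μ/r) = 35.20 km/s.
Transfer-orbit speed at the same r (vis-viva, a = a_t): v_t = √[μ(2/r − 1/a_t)] = 46.12 km/s.
Δv₁ = |v_t − v_c| = |46.12 − 35.20| = 10.92 km/s.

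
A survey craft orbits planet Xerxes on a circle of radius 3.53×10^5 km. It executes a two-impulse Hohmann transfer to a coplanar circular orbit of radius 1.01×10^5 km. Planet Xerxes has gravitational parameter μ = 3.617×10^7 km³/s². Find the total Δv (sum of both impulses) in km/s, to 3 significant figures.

Δv = 8.05 km/s

Transfer-ellipse semi-major axis a_t = (r₁ + r₂)/2 = (3.530×10^5 + 1.010×10^5)/2 = 2.270×10^5 km.
Circular speed at r₁: v₁ = √(μ/r₁) = √(3.617×10^7/3.530×10^5) = 10.122 km/s.
Transfer-orbit speed at r₁ (v² = μ(2/r − 1/a)): v_a = √[μ(2/r₁ − 1/a_t)] = 6.7520 km/s.
First burn Δv₁ = |v_a − v₁| = 3.370 km/s.
At r₂, v₂ = √(μ/r₂) = 18.924 km/s.
Transfer-orbit speed at r₂: v_p = √[μ(2/r₂ − 1/a_t)] = 23.599 km/s.
Second burn Δv₂ = |v₂ − v_p| = 4.675 km/s.
Δv = Δv₁ + Δv₂ = 3.370 + 4.675 = 8.045 km/s.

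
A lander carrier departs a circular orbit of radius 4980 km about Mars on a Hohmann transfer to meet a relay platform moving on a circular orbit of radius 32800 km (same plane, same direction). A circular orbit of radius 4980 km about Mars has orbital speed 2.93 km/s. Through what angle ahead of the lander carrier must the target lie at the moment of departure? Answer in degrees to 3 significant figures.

From the circular-orbit relation v² = μ/r at r = 4980 km: μ = v²r = (2.93)² × 4980 = 42752.8 km³/s².
Semi-major axis of the transfer orbit: a_t = (4980 + 32800)/2 = 18890 km.
The half-period of the transfer ellipse is t = π√(a_t³/μ) = 39450 s.
Target angular speed ω₂ = √(μ/r₂³) = 3.481×10^-5 rad/s.
Angle swept by the target during transfer: ω₂·t = 1.373 rad = 78.67°.
Arrival is 180° from departure on the ellipse, so φ = 180° − 78.67° = 101°.

φ = 101°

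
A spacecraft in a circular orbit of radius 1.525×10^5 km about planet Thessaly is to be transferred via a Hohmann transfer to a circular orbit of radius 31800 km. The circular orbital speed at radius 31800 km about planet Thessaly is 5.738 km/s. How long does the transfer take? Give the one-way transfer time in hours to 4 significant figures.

From the circular-orbit relation v² = μ/r at r = 31800 km: μ = v²r = (5.738)² × 31800 = 1.04700×10^6 km³/s².
Transfer-ellipse semi-major axis a_t = (r₁ + r₂)/2 = (1.525×10^5 + 31800)/2 = 92150 km.
Half the transfer-orbit period gives t = π√(a_t³/μ) = 85890 s.
Converting: 85890 s ÷ 3600 s/hour = 23.86 hours.

t = 23.86 hours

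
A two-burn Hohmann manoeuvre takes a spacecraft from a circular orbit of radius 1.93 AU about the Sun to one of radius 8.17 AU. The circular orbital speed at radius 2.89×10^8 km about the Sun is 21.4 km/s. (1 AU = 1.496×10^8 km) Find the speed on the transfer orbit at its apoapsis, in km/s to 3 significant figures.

From the circular-orbit relation v² = μ/r at r = 2.89×10^8 km: μ = v²r = (21.4)² × 2.89×10^8 = 1.32350×10^11 km³/s².
In km: r₁ = 1.93 × 1.496×10^8 = 2.88728×10^8 km; r₂ = 8.17 × 1.496×10^8 = 1.222232×10^9 km.
Transfer-ellipse semi-major axis a_t = (r₁ + r₂)/2 = (2.88728×10^8 + 1.222232×10^9)/2 = 7.5548×10^8 km.
The apoapsis of the transfer ellipse is at r = 1.222232×10^9 km.
Applying v² = μ(2/r − 1/a_t): v = 6.433 km/s.

v = 6.43 km/s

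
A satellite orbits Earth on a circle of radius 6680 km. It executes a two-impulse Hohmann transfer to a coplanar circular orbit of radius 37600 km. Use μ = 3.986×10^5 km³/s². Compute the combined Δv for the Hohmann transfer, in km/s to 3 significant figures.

The Hohmann ellipse has a_t = (r₁ + r₂)/2 = 22140 km.
Circular speed at r₁: v₁ = √(μ/r₁) = √(3.986×10^5/6680) = 7.7247 km/s.
Transfer-orbit speed at r₁ (v² = μ(2/r − 1/a)): v_p = √[μ(2/r₁ − 1/a_t)] = 10.067 km/s.
First burn Δv₁ = |v_p − v₁| = 2.342 km/s.
At r₂, v₂ = √(μ/r₂) = 3.25593 km/s.
Transfer-orbit speed at r₂: v_a = √[μ(2/r₂ − 1/a_t)] = 1.78844 km/s.
Second burn Δv₂ = |v₂ − v_a| = 1.467 km/s.
Total Δv = Δv₁ + Δv₂ = 3.809 km/s.

Δv = 3.81 km/s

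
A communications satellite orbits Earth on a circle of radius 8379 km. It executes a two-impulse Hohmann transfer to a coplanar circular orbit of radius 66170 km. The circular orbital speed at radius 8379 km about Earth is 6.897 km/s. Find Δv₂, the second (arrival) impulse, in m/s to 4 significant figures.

From the circular-orbit relation v² = μ/r at r = 8379 km: μ = v²r = (6.897)² × 8379 = 3.98577×10^5 km³/s².
Transfer-ellipse semi-major axis a_t = (r₁ + r₂)/2 = (8379 + 66170)/2 = 37274.5 km.
On the circular orbit at r = 66170 km, v_c = √(μ/r) = 2.4543 km/s.
Vis-viva on the transfer ellipse at r = 66170 km gives v_t = √[μ(2/r − 1/a_t)] = 1.1636 km/s.
Δv₂ = |v_t − v_c| = |1.1636 − 2.4543| = 1.291 km/s.

Δv₂ = 1291 m/s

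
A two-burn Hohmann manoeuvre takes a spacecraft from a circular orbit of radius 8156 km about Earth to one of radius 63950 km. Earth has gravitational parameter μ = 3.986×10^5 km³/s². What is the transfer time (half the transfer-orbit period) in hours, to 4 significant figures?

The Hohmann ellipse has a_t = (r₁ + r₂)/2 = 36053 km.
By Kepler's third law the transfer-orbit period is T = 2π√(a_t³/μ), so t = T/2 = 34064 s.
Converting: 34064 s ÷ 3600 s/hour = 9.462 hours.

t = 9.462 hours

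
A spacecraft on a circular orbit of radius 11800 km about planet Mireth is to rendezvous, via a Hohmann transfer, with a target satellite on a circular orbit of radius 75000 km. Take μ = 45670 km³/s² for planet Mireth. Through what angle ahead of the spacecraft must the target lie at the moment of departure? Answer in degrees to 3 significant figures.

φ = 101°

Semi-major axis of the transfer orbit: a_t = (11800 + 75000)/2 = 43400 km.
Transfer time t = π√(a_t³/μ) = 1.3291×10^5 s.
Target angular speed ω₂ = √(μ/r₂³) = 1.0405×10^-5 rad/s.
Angle swept by the target during transfer: ω₂·t = 1.3829 rad = 79.23°.
The spacecraft traverses 180° on the transfer ellipse, so the target must lead by 180° − 79.23° = 101°.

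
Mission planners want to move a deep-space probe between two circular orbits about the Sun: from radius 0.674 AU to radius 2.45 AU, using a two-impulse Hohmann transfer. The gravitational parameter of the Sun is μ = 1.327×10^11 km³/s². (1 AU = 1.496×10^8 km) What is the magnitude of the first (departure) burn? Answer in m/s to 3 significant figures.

Δv₁ = 9160 m/s

In km: r₁ = 0.674 × 1.496×10^8 = 1.008304×10^8 km; r₂ = 2.45 × 1.496×10^8 = 3.6652×10^8 km.
Transfer-ellipse semi-major axis a_t = (r₁ + r₂)/2 = (1.008304×10^8 + 3.6652×10^8)/2 = 2.336752×10^8 km.
Circular speed at r = 1.008304×10^8 km: v_c = √(μ/r) = 36.278 km/s.
Vis-viva on the transfer ellipse at r = 1.008304×10^8 km gives v_t = √[μ(2/r − 1/a_t)] = 45.434 km/s.
Δv₁ = |v_t − v_c| = |45.434 − 36.278| = 9.156 km/s.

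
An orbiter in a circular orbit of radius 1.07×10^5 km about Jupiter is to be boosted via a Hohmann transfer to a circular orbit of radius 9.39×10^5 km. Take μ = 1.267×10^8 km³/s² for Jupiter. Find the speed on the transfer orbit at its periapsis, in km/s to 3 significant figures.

Transfer-ellipse semi-major axis a_t = (r₁ + r₂)/2 = (1.070×10^5 + 9.390×10^5)/2 = 5.230×10^5 km.
At periapsis, r = 1.070×10^5 km.
Applying v² = μ(2/r − 1/a_t): v = 46.11 km/s.

v = 46.1 km/s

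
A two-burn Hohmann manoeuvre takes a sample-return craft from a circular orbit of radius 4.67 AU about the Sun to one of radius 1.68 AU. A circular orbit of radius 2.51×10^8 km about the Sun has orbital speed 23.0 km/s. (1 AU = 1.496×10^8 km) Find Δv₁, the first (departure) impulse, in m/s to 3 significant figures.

From the circular-orbit relation v² = μ/r at r = 2.51×10^8 km: μ = v²r = (23.0)² × 2.51×10^8 = 1.32779×10^11 km³/s².
In km: r₁ = 4.67 × 1.496×10^8 = 6.98632×10^8 km; r₂ = 1.68 × 1.496×10^8 = 2.51328×10^8 km.
Semi-major axis of the transfer orbit: a_t = (6.98632×10^8 + 2.51328×10^8)/2 = 4.7498×10^8 km.
Circular speed at r = 6.98632×10^8 km: v_c = √(μ/r) = 13.786 km/s.
Transfer-orbit speed at the same r (vis-viva, a = a_t): v_t = √[μ(2/r − 1/a_t)] = 10.028 km/s.
Δv₁ = |v_t − v_c| = |10.028 − 13.786| = 3.758 km/s.

Δv₁ = 3760 m/s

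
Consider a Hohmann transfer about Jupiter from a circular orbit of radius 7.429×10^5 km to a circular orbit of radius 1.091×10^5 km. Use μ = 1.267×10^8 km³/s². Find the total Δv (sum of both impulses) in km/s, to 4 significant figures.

Δv = 17.37 km/s

Transfer-ellipse semi-major axis a_t = (r₁ + r₂)/2 = (7.429×10^5 + 1.091×10^5)/2 = 4.260×10^5 km.
At r₁ the circular-orbit speed is v₁ = √(μ/r₁) = 13.059 km/s.
On the transfer ellipse at r₁, v² = μ(2/r − 1/a) gives v_a = √[μ(2/r₁ − 1/a_t)] = 6.6089 km/s.
First burn Δv₁ = |v_a − v₁| = 6.450 km/s.
Circular speed at r₂: v₂ = √(μ/r₂) = 34.08 km/s.
Transfer-orbit speed at r₂: v_p = √[μ(2/r₂ − 1/a_t)] = 45.00 km/s.
Second burn Δv₂ = |v₂ − v_p| = 10.92 km/s.
Total Δv = Δv₁ + Δv₂ = 17.37 km/s.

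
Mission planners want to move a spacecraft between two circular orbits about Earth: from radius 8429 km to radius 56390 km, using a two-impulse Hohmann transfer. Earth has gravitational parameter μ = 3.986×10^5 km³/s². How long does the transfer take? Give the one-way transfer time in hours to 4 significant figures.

Transfer-ellipse semi-major axis a_t = (r₁ + r₂)/2 = (8429 + 56390)/2 = 32409.5 km.
By Kepler's third law the transfer-orbit period is T = 2π√(a_t³/μ), so t = T/2 = 29033 s.
Converting: 29033 s ÷ 3600 s/hour = 8.065 hours.

t = 8.065 hours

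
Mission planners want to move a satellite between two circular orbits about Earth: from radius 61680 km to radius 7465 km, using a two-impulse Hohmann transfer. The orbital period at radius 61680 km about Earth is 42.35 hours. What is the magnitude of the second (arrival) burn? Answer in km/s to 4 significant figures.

Δv₂ = 2.453 km/s

From Kepler's third law T² = 4π²r³/μ at r = 61680 km, T = 42.35 hours = 42.35 × 3600 s = 1.5246×10^5 s: μ = 4π²r³/T² = 3.98548×10^5 km³/s².
Semi-major axis of the transfer orbit: a_t = (61680 + 7465)/2 = 34572.5 km.
On the circular orbit at r = 7465 km, v_c = √(μ/r) = 7.307 km/s.
Transfer-orbit speed at the same r (vis-viva, a = a_t): v_t = √[μ(2/r − 1/a_t)] = 9.760 km/s.
Δv₂ = |v_t − v_c| = |9.760 − 7.307| = 2.453 km/s.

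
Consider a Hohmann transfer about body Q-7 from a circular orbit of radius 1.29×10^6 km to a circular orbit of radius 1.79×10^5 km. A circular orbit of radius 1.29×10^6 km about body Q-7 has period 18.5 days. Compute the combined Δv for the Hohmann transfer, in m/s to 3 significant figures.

Δv = 7000 m/s

From Kepler's third law T² = 4π²r³/μ at r = 1.29×10^6 km, T = 18.5 days = 18.5 × 86400 s = 1.5984×10^6 s: μ = 4π²r³/T² = 3.31710×10^7 km³/s².
Transfer-ellipse semi-major axis a_t = (r₁ + r₂)/2 = (1.290×10^6 + 1.790×10^5)/2 = 7.345×10^5 km.
At r₁ the circular-orbit speed is v₁ = √(μ/r₁) = 5.0709 km/s.
Transfer-orbit speed at r₁ (vis-viva equation): v_a = √[μ(2/r₁ − 1/a_t)] = 2.5033 km/s.
First burn Δv₁ = |v_a − v₁| = 2.5676 km/s.
At r₂, v₂ = √(μ/r₂) = 13.61296 km/s.
Transfer-orbit speed at r₂: v_p = √[μ(2/r₂ − 1/a_t)] = 18.04062 km/s.
Second burn Δv₂ = |v₂ − v_p| = 4.4277 km/s.
Δv = Δv₁ + Δv₂ = 2.5676 + 4.4277 = 6.995 km/s.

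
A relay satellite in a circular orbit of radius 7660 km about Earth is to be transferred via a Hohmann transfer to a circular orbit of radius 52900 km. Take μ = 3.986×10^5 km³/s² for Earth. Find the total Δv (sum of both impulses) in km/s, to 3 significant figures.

The Hohmann ellipse has a_t = (r₁ + r₂)/2 = 30280 km.
At r₁ the circular-orbit speed is v₁ = √(μ/r₁) = 7.214 km/s.
Transfer-orbit speed at r₁ (v² = μ(2/r − 1/a)): v_p = √[μ(2/r₁ − 1/a_t)] = 9.535 km/s.
First burn Δv₁ = |v_p − v₁| = 2.321 km/s.
At r₂, v₂ = √(μ/r₂) = 2.745 km/s.
Transfer-orbit speed at r₂: v_a = √[μ(2/r₂ − 1/a_t)] = 1.381 km/s.
Second burn Δv₂ = |v₂ − v_a| = 1.364 km/s.
Total Δv = Δv₁ + Δv₂ = 3.685 km/s.

Δv = 3.69 km/s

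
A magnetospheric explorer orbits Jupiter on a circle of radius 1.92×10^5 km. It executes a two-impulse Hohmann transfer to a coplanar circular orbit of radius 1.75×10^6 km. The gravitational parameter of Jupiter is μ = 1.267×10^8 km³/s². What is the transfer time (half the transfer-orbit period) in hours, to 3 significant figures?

Semi-major axis of the transfer orbit: a_t = (1.920×10^5 + 1.750×10^6)/2 = 9.710×10^5 km.
Transfer time t = π√(a_t³/μ) = π√((9.710×10^5)³ / 1.267×10^8) = 2.670×10^5 s.
Converting: 2.670×10^5 s ÷ 3600 s/hour = 74.2 hours.

t = 74.2 hours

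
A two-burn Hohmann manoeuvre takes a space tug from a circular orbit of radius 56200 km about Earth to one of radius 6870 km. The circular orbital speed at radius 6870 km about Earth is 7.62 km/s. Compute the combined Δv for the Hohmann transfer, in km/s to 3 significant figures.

Δv = 3.97 km/s

From the circular-orbit relation v² = μ/r at r = 6870 km: μ = v²r = (7.62)² × 6870 = 3.98902×10^5 km³/s².
Semi-major axis of the transfer orbit: a_t = (56200 + 6870)/2 = 31535 km.
At r₁ the circular-orbit speed is v₁ = √(μ/r₁) = 2.6642 km/s.
Transfer-orbit speed at r₁ (v² = μ(2/r − 1/a)): v_a = √[μ(2/r₁ − 1/a_t)] = 1.2435 km/s.
First burn Δv₁ = |v_a − v₁| = 1.421 km/s.
At r₂, v₂ = √(μ/r₂) = 7.6200 km/s.
Transfer-orbit speed at r₂: v_p = √[μ(2/r₂ − 1/a_t)] = 10.172 km/s.
Second burn Δv₂ = |v₂ − v_p| = 2.552 km/s.
Total Δv = Δv₁ + Δv₂ = 3.973 km/s.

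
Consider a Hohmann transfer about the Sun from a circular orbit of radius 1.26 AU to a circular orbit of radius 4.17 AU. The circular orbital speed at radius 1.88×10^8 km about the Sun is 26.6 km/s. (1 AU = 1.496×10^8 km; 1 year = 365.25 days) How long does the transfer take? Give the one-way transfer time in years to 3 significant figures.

From the circular-orbit relation v² = μ/r at r = 1.88×10^8 km: μ = v²r = (26.6)² × 1.88×10^8 = 1.33021×10^11 km³/s².
In km: r₁ = 1.26 × 1.496×10^8 = 1.88496×10^8 km; r₂ = 4.17 × 1.496×10^8 = 6.23832×10^8 km.
The Hohmann ellipse has a_t = (r₁ + r₂)/2 = 4.06164×10^8 km.
Half the transfer-orbit period gives t = π√(a_t³/μ) = 7.051×10^7 s.
Converting: 7.051×10^7 s ÷ 3.15576×10^7 s/year (365.25 × 86400) = 2.23 years.

t = 2.23 years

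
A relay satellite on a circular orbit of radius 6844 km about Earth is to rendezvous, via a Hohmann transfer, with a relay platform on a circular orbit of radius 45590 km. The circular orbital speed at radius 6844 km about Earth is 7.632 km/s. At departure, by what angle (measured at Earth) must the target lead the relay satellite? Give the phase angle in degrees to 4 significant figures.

φ = 101.5°

From the circular-orbit relation v² = μ/r at r = 6844 km: μ = v²r = (7.632)² × 6844 = 3.98645×10^5 km³/s².
The Hohmann ellipse has a_t = (r₁ + r₂)/2 = 26217 km.
Transfer time t = π√(a_t³/μ) = 21120 s.
Target angular speed ω₂ = √(μ/r₂³) = 6.486×10^-5 rad/s.
Angle swept by the target during transfer: ω₂·t = 1.370 rad = 78.50°.
Arrival is 180° from departure on the ellipse, so φ = 180° − 78.50° = 101.5°.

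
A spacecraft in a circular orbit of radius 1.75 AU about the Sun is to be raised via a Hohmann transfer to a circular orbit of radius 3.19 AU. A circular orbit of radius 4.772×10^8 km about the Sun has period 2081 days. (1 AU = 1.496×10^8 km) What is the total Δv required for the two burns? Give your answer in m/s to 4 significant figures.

Δv = 5711 m/s

From Kepler's third law T² = 4π²r³/μ at r = 4.772×10^8 km, T = 2081 days = 2081 × 86400 s = 1.797984×10^8 s: μ = 4π²r³/T² = 1.32706×10^11 km³/s².
In km: r₁ = 1.75 × 1.496×10^8 = 2.618×10^8 km; r₂ = 3.19 × 1.496×10^8 = 4.77224×10^8 km.
Semi-major axis of the transfer orbit: a_t = (2.618×10^8 + 4.77224×10^8)/2 = 3.69512×10^8 km.
Circular speed at r₁: v₁ = √(μ/r₁) = √(1.32706×10^11/2.618×10^8) = 22.514 km/s.
Transfer-orbit speed at r₁ (vis-viva equation): v_p = √[μ(2/r₁ − 1/a_t)] = 25.586 km/s.
First burn Δv₁ = |v_p − v₁| = 3.072 km/s.
Circular speed at r₂: v₂ = √(μ/r₂) = 16.6757 km/s.
Transfer-orbit speed at r₂: v_a = √[μ(2/r₂ − 1/a_t)] = 14.0363 km/s.
Second burn Δv₂ = |v₂ − v_a| = 2.639 km/s.
Total Δv = Δv₁ + Δv₂ = 5.711 km/s.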